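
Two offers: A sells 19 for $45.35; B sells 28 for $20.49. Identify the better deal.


Deal A: $45.35/19 = $2.3868/unit
Deal B: $20.49/28 = $0.7318/unit
B is cheaper per unit
= Deal B

Deal B


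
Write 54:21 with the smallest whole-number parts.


GCD(54, 21) = 3
54/3 : 21/3
= 18:7

18:7


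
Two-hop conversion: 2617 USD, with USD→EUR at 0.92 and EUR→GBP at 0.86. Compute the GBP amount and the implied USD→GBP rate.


Step 1: 2617 USD × 0.92 = 2407.64 EUR
Step 2: 2407.64 EUR × 0.86 = 2070.57 GBP
Implied rate USD→GBP = 0.92 × 0.86 = 0.7912
= 2070.57 GBP; implied rate 0.7912 GBP/USD

2070.57 GBP; implied rate 0.7912 GBP/USD


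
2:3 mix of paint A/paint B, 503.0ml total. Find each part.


Total parts = 2 + 3 = 5
paint A: 503.0 × 2/5 = 201.2ml
paint B: 503.0 × 3/5 = 301.8ml
= 201.2ml and 301.8ml

201.2ml and 301.8ml


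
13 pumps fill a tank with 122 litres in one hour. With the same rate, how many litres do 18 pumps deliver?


Direct proportion: y/x = constant
k = 122/13 ≈ 9.3846
y₂ = k × 18 = 122 × 18 / 13 = 2196/13
≈ 168.92

168.92


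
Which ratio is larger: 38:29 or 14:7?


38/29 = 1.3103
14/7 = 2.0000
1.3103 < 2.0000, so 38:29 is less
= 14:7

14:7


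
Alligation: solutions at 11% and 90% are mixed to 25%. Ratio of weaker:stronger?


Let x parts of 11% mix with y parts of 90%.
11x + 90y = 25(x + y)
11x + 90y = 25x + 25y
x(11 - 25) = y(25 - 90)
x/y = (90 - 25)/(25 - 11) = 65/14
Simplify: 65:14
= 65:14

65:14


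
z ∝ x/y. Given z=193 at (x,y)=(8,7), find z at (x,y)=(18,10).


z = k·x/y
Solve for k using the known point: k = z·y/x = 193×7/8 = 1351/8 = 168.8750
Now evaluate at x=18, y=10:
z = k × 18 / 10 = (1351 × 18) / (8 × 10) = 24318/80
= 303.9750

303.9750


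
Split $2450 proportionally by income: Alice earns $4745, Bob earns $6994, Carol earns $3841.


Total income = 4745 + 6994 + 3841 = $15580
Alice: $2450 × 4745/15580 = $746.16
Bob: $2450 × 6994/15580 = $1099.83
Carol: $2450 × 3841/15580 = $604.01
= Alice: $746.16, Bob: $1099.83, Carol: $604.01

Alice: $746.16, Bob: $1099.83, Carol: $604.01


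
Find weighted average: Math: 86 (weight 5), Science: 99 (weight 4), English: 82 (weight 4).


Numerator = 86×5 + 99×4 + 82×4
= 430 + 396 + 328
= 1154
Total weight = 13
Weighted avg = 1154/13
= 88.77

88.77


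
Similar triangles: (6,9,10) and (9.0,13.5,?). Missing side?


Scale factor = 9.0/6 = 1.5
Missing side = 10 × 1.5
= 15.0

15.0


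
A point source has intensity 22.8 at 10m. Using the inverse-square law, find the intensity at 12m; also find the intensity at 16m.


I₁d₁² = I₂d₂²
I at 12m = 22.8 × (10/12)² = 22.8 × 100/144 = 2280/144 ≈ 15.8333
I at 16m = 22.8 × (10/16)² = 22.8 × 100/256 = 2280/256 ≈ 8.9063
= 15.8333 and 8.9063

15.8333 and 8.9063


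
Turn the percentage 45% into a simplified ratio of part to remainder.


45% means 45 parts out of 100; remainder = 55
Part : remainder = 45:55
GCD = 5
= 9:11

9:11


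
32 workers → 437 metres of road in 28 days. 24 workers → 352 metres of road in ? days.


Days ∝ work / workers, so d₂ = d₁ × (m₁/m₂) × (w₂/w₁)
Workers factor (inverse): 32/24 ≈ 1.3333
Work factor (direct): 352/437 ≈ 0.8055
d₂ = 28 × 32/24 × 352/437 = (28 × 32 × 352) / (24 × 437) = 315392/10488
≈ 30.07 days

30.07 days


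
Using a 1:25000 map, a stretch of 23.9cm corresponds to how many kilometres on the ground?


Real distance = map distance × scale
= 23.9cm × 25000
= 597500 cm = 5975.0 m
= 5.975 km

5.975 km


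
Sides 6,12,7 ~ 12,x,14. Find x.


Scale factor = 12/6 = 2
Missing side = 12 × 2
= 24.0

24.0


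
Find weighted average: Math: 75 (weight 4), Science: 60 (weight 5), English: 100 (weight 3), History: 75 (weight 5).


Numerator = 75×4 + 60×5 + 100×3 + 75×5
= 300 + 300 + 300 + 375
= 1275
Total weight = 17
Weighted avg = 1275/17
= 75.00

75.00


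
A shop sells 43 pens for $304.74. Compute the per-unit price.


Unit rate = total / quantity
= 304.74 / 43
= $7.09 per unit

$7.09 per unit


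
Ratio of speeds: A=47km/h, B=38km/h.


Ratio = 47:38
GCD = 1
Simplified = 47:38
Time ratio (same distance) = 38:47
Speed ratio = 47:38

47:38


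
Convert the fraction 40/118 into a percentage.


Percentage = (part / whole) × 100
= (40 / 118) × 100
≈ 33.90%

33.90%


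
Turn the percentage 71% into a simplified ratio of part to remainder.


71% means 71 parts out of 100; remainder = 29
Part : remainder = 71:29
GCD = 1
= 71:29

71:29


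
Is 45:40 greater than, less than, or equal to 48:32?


45/40 = 1.1250
48/32 = 1.5000
1.1250 < 1.5000, so 45:40 is less
= less than

less than


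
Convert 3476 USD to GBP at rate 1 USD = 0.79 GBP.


Amount × rate = 3476 × 0.79
= 2746.04 GBP

2746.04 GBP


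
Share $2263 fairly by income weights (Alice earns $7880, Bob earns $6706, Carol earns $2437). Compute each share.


Total income = 7880 + 6706 + 2437 = $17023
Alice: $2263 × 7880/17023 = $1047.55
Bob: $2263 × 6706/17023 = $891.48
Carol: $2263 × 2437/17023 = $323.97
= Alice: $1047.55, Bob: $891.48, Carol: $323.97

Alice: $1047.55, Bob: $891.48, Carol: $323.97


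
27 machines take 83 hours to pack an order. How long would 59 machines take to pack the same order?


Inverse proportion: x × y = constant
k = 27 × 83 = 2241
y₂ = k / 59 = 2241 / 59
= 37.98

37.98


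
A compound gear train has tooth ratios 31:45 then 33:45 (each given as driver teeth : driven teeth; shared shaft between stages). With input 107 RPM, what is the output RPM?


Stage 1: RPM_B = RPM_A × t_A/t_B = 107 × 31/45 = 3317/45 ≈ 73.71
B and C share a shaft → RPM_C = RPM_B
Stage 2: RPM_D = RPM_C × t_C/t_D = RPM_A × (t_A×t_C)/(t_B×t_D)
Overall ratio = (31×33)/(45×45) = 1023/2025
RPM_D = 107 × 1023/2025 = 109461/2025
≈ 54.05 RPM

54.05 RPM


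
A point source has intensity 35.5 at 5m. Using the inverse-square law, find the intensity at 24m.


I₁d₁² = I₂d₂²
I₂ = I₁ × (d₁/d₂)²
= 35.5 × (5/24)²
= 35.5 × 25/576
= 887.5/576
≈ 1.5408

1.5408


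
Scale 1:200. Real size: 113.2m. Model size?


Model size = real / scale
= 113.2 / 200
= 0.5660 m

0.5660 m


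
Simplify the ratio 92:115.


GCD(92, 115) = 23
92/23 : 115/23
= 4:5

4:5


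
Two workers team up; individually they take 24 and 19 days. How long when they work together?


Rate of A = 1/24 per day
Rate of B = 1/19 per day
Combined rate = 1/24 + 1/19 = 43/456 ≈ 0.0943 per day
Days = 1 / combined rate = 456/43
≈ 10.60 days

10.60 days


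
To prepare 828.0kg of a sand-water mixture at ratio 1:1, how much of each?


Total parts = 1 + 1 = 2
sand: 828.0 × 1/2 = 414.0kg
water: 828.0 × 1/2 = 414.0kg
= 414.0kg and 414.0kg

414.0kg and 414.0kg


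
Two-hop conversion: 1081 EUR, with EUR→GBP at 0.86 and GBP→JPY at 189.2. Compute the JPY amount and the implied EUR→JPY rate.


Step 1: 1081 EUR × 0.86 = 929.66 GBP
Step 2: 929.66 GBP × 189.2 = 175891.67 JPY
Implied rate EUR→JPY = 0.86 × 189.2 = 162.7120
= 175891.67 JPY; implied rate 162.7120 JPY/EUR

175891.67 JPY; implied rate 162.7120 JPY/EUR


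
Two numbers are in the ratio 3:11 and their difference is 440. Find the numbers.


Let A = 3k, B = 11k.
11k - 3k = 440
8k = 440 → k = 440/8 = 55
A = 3×55 = 165, B = 11×55 = 605
= A = 165, B = 605

A = 165, B = 605


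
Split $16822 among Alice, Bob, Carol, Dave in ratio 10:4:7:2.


Total parts = 10 + 4 + 7 + 2 = 23
Alice: 16822 × 10/23 = 7313.91
Bob: 16822 × 4/23 = 2925.57
Carol: 16822 × 7/23 = 5119.74
Dave: 16822 × 2/23 = 1462.78
= Alice: $7313.91, Bob: $2925.57, Carol: $5119.74, Dave: $1462.78

Alice: $7313.91, Bob: $2925.57, Carol: $5119.74, Dave: $1462.78


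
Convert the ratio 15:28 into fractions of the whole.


Total parts = 15 + 28 = 43
First part: 15/43 = 15/43
Second part: 28/43 = 28/43
= 15/43 and 28/43

15/43 and 28/43


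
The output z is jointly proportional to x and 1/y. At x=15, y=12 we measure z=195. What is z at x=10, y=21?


z = k·x/y
Solve for k using the known point: k = z·y/x = 195×12/15 = 2340/15 = 156.0000
Now evaluate at x=10, y=21:
z = k × 10 / 21 = (2340 × 10) / (15 × 21) = 23400/315
≈ 74.2857

74.2857


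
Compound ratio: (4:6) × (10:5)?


Compound ratio = (4×10) : (6×5)
= 40:30
GCD = 10
= 4:3

4:3


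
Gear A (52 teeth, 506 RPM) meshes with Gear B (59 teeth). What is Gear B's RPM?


Gear ratio = 52:59 = 52:59
RPM_B = RPM_A × (teeth_A / teeth_B)
= 506 × (52/59)
= 446.0 RPM

446.0 RPM


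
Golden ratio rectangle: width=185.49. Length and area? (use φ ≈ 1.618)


φ = (1 + √5) / 2 ≈ 1.618
Length = width × φ = 185.49 × 1.618 = 300.12282
≈ 300.12
Area = width × length = 185.49 × 300.12282 = 55669.7818818 ≈ 55669.78
= Length: 300.12, Area: 55669.78

Length: 300.12, Area: 55669.78


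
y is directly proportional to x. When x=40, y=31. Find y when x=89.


Direct proportion: y/x = constant
k = 31/40 = 0.7750
y₂ = k × 89 = 31 × 89 / 40 = 2759/40
≈ 68.98

68.98


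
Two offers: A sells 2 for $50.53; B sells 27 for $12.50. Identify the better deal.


Deal A: $50.53/2 = $25.2650/unit
Deal B: $12.50/27 = $0.4630/unit
B is cheaper per unit
= Deal B

Deal B


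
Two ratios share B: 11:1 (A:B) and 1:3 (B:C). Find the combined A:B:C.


Match B: multiply A:B by 1 → 11:1
Multiply B:C by 1 → 1:3
Combined: 11:1:3
GCD = 1
= 11:1:3

11:1:3


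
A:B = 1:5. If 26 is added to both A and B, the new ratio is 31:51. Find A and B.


Let A = 1k, B = 5k.
(1k + 26) / (5k + 26) = 31/51
Cross-multiply: 51(1k + 26) = 31(5k + 26)
51k + 1326 = 155k + 806
51k - 155k = 806 - 1326
-104k = -520
k = -520/-104 = 5
A = 1×5 = 5, B = 5×5 = 25
= A = 5, B = 25

A = 5, B = 25


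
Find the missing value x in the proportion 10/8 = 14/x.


Cross multiply: 10 × x = 8 × 14
10x = 112
x = 112 / 10
= 11.20

11.20


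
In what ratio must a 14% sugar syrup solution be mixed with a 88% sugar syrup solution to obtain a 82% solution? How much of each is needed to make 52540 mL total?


Let x parts of 14% mix with y parts of 88%.
14x + 88y = 82(x + y)
14x + 88y = 82x + 82y
x(14 - 82) = y(82 - 88)
x/y = (88 - 82)/(82 - 14) = 6/68
Simplify: 3:34
Total parts = 37; one part = 52540/37 = 1420.00 mL
14% solution: 3×1420.00 = 4260.00 mL
88% solution: 34×1420.00 = 48280.00 mL
= ratio 3:34; 4260.00 mL and 48280.00 mL

ratio 3:34; 4260.00 mL and 48280.00 mL


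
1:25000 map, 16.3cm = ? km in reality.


Real distance = map distance × scale
= 16.3cm × 25000
= 407500 cm = 4075.0 m
= 4.075 km

4.075 km


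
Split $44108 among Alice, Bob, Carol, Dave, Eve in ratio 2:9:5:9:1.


Total parts = 2 + 9 + 5 + 9 + 1 = 26
Alice: 44108 × 2/26 = 3392.92
Bob: 44108 × 9/26 = 15268.15
Carol: 44108 × 5/26 = 8482.31
Dave: 44108 × 9/26 = 15268.15
Eve: 44108 × 1/26 = 1696.46
= Alice: $3392.92, Bob: $15268.15, Carol: $8482.31, Dave: $15268.15, Eve: $1696.46

Alice: $3392.92, Bob: $15268.15, Carol: $8482.31, Dave: $15268.15, Eve: $1696.46


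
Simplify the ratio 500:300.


GCD(500, 300) = 100
500/100 : 300/100
= 5:3

5:3


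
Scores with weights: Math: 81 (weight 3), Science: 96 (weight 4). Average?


Numerator = 81×3 + 96×4
= 243 + 384
= 627
Total weight = 7
Weighted avg = 627/7
= 89.57

89.57


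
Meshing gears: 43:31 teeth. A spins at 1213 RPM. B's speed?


Gear ratio = 43:31 = 43:31
RPM_B = RPM_A × (teeth_A / teeth_B)
= 1213 × (43/31)
= 1682.5 RPM

1682.5 RPM


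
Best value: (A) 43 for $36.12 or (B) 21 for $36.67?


Deal A: $36.12/43 = $0.8400/unit
Deal B: $36.67/21 = $1.7462/unit
A is cheaper per unit
= Deal A

Deal A


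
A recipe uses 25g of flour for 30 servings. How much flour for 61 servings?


Direct proportion: y/x = constant
k = 25/30 ≈ 0.8333
y₂ = k × 61 = 25 × 61 / 30 = 1525/30
≈ 50.83

50.83


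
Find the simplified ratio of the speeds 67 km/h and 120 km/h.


Ratio = 67:120
GCD = 1
Simplified = 67:120
Time ratio (same distance) = 120:67
Speed ratio = 67:120

67:120


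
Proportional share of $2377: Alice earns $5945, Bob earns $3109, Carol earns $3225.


Total income = 5945 + 3109 + 3225 = $12279
Alice: $2377 × 5945/12279 = $1150.85
Bob: $2377 × 3109/12279 = $601.85
Carol: $2377 × 3225/12279 = $624.30
= Alice: $1150.85, Bob: $601.85, Carol: $624.30

Alice: $1150.85, Bob: $601.85, Carol: $624.30


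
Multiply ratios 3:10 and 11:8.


Compound ratio = (3×11) : (10×8)
= 33:80
GCD = 1
= 33:80

33:80


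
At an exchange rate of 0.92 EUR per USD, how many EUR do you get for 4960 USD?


Amount × rate = 4960 × 0.92
= 4563.20 EUR

4563.20 EUR


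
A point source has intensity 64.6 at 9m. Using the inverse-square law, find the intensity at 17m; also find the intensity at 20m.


I₁d₁² = I₂d₂²
I at 17m = 64.6 × (9/17)² = 64.6 × 81/289 = 5232.6/289 ≈ 18.1059
I at 20m = 64.6 × (9/20)² = 64.6 × 81/400 = 5232.6/400 = 13.0815
= 18.1059 and 13.0815

18.1059 and 13.0815


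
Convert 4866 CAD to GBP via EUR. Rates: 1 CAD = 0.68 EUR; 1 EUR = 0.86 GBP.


Step 1: 4866 CAD × 0.68 = 3308.88 EUR
Step 2: 3308.88 EUR × 0.86 = 2845.64 GBP
Implied rate CAD→GBP = 0.68 × 0.86 = 0.5848
= 2845.64 GBP

2845.64 GBP


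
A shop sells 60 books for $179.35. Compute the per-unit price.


Unit rate = total / quantity
= 179.35 / 60
= $2.99 per unit

$2.99 per unit


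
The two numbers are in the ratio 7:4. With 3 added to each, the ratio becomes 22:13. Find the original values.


Let A = 7k, B = 4k.
(7k + 3) / (4k + 3) = 22/13
Cross-multiply: 13(7k + 3) = 22(4k + 3)
91k + 39 = 88k + 66
91k - 88k = 66 - 39
3k = 27
k = 27/3 = 9
A = 7×9 = 63, B = 4×9 = 36
= A = 63, B = 36

A = 63, B = 36


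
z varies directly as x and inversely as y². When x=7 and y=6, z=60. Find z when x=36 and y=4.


z = k·x/y²
Solve for k using the known point: k = z·y²/x = 60×36/7 = 2160/7 ≈ 308.5714
Now evaluate at x=36, y=4:
z = k × 36 / 16 = (2160 × 36) / (7 × 16) = 77760/112
≈ 694.2857

694.2857


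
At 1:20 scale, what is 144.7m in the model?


Model size = real / scale
= 144.7 / 20
= 7.2350 m

7.2350 m


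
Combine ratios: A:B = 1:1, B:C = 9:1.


Match B: multiply A:B by 9 → 9:9
Multiply B:C by 1 → 9:1
Combined: 9:9:1
GCD = 1
= 9:9:1

9:9:1


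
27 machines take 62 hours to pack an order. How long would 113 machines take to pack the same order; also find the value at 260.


Inverse proportion: x × y = constant
k = 27 × 62 = 1674
At x=113: k/113 = 14.81
At x=260: k/260 = 6.44
= 14.81 and 6.44

14.81 and 6.44


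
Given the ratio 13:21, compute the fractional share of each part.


Total parts = 13 + 21 = 34
First part: 13/34 = 13/34
Second part: 21/34 = 21/34
= 13/34 and 21/34

13/34 and 21/34


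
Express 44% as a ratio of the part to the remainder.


44% means 44 parts out of 100; remainder = 56
Part : remainder = 44:56
GCD = 4
= 11:14

11:14


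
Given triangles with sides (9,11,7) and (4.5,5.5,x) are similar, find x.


Scale factor = 4.5/9 = 0.5
Missing side = 7 × 0.5
= 3.5

3.5


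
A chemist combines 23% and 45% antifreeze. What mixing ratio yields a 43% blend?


Let x parts of 23% mix with y parts of 45%.
23x + 45y = 43(x + y)
23x + 45y = 43x + 43y
x(23 - 43) = y(43 - 45)
x/y = (45 - 43)/(43 - 23) = 2/20
Simplify: 1:10
= 1:10

1:10


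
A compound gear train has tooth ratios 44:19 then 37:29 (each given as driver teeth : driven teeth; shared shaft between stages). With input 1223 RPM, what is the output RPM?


Stage 1: RPM_B = RPM_A × t_A/t_B = 1223 × 44/19 = 53812/19 ≈ 2832.21
B and C share a shaft → RPM_C = RPM_B
Stage 2: RPM_D = RPM_C × t_C/t_D = RPM_A × (t_A×t_C)/(t_B×t_D)
Overall ratio = (44×37)/(19×29) = 1628/551
RPM_D = 1223 × 1628/551 = 1991044/551
≈ 3613.51 RPM

3613.51 RPM


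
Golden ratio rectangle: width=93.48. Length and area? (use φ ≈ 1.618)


φ = (1 + √5) / 2 ≈ 1.618
Length = width × φ = 93.48 × 1.618 = 151.25064
≈ 151.25
Area = width × length = 93.48 × 151.25064 = 14138.9098272 ≈ 14138.91
= Length: 151.25, Area: 14138.91

Length: 151.25, Area: 14138.91


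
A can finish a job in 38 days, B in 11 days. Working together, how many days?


Rate of A = 1/38 per day
Rate of B = 1/11 per day
Combined rate = 1/38 + 1/11 = 49/418 ≈ 0.1172 per day
Days = 1 / combined rate = 418/49
≈ 8.53 days

8.53 days


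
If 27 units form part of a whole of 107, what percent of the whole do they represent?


Percentage = (part / whole) × 100
= (27 / 107) × 100
≈ 25.23%

25.23%


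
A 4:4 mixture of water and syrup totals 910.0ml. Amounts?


Total parts = 4 + 4 = 8
water: 910.0 × 4/8 = 455.0ml
syrup: 910.0 × 4/8 = 455.0ml
= 455.0ml and 455.0ml

455.0ml and 455.0ml


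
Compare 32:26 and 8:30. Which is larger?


32/26 = 1.2308
8/30 = 0.2667
1.2308 > 0.2667, so 32:26 is greater
= 32:26

32:26


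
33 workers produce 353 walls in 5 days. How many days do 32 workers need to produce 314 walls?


Days ∝ work / workers, so d₂ = d₁ × (m₁/m₂) × (w₂/w₁)
Workers factor (inverse): 33/32 ≈ 1.0313
Work factor (direct): 314/353 ≈ 0.8895
d₂ = 5 × 33/32 × 314/353 = (5 × 33 × 314) / (32 × 353) = 51810/11296
≈ 4.59 days

4.59 days


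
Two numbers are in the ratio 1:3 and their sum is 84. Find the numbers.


Let A = 1k, B = 3k.
1k + 3k = 84
4k = 84 → k = 84/4 = 21
A = 1×21 = 21, B = 3×21 = 63
= A = 21, B = 63

A = 21, B = 63


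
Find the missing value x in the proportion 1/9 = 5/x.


Cross multiply: 1 × x = 9 × 5
1x = 45
x = 45 / 1
= 45.00

45.00


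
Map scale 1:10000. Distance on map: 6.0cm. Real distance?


Real distance = map distance × scale
= 6.0cm × 10000
= 60000 cm = 600.0 m
= 0.600 km

0.600 km


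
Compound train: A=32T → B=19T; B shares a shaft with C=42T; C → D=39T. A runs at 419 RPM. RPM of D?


Stage 1: RPM_B = RPM_A × t_A/t_B = 419 × 32/19 = 13408/19 ≈ 705.68
B and C share a shaft → RPM_C = RPM_B
Stage 2: RPM_D = RPM_C × t_C/t_D = RPM_A × (t_A×t_C)/(t_B×t_D)
Overall ratio = (32×42)/(19×39) = 1344/741
RPM_D = 419 × 1344/741 = 563136/741
≈ 759.97 RPM

759.97 RPM


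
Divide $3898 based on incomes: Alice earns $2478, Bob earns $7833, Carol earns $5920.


Total income = 2478 + 7833 + 5920 = $16231
Alice: $3898 × 2478/16231 = $595.11
Bob: $3898 × 7833/16231 = $1881.16
Carol: $3898 × 5920/16231 = $1421.73
= Alice: $595.11, Bob: $1881.16, Carol: $1421.73

Alice: $595.11, Bob: $1881.16, Carol: $1421.73


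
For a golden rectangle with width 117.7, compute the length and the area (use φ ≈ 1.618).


φ = (1 + √5) / 2 ≈ 1.618
Length = width × φ = 117.7 × 1.618 = 190.4386
≈ 190.44
Area = width × length = 117.7 × 190.4386 = 22414.62322 ≈ 22414.62
= Length: 190.44, Area: 22414.62

Length: 190.44, Area: 22414.62


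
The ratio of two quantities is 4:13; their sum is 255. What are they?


Let A = 4k, B = 13k.
4k + 13k = 255
17k = 255 → k = 255/17 = 15
A = 4×15 = 60, B = 13×15 = 195
= A = 60, B = 195

A = 60, B = 195


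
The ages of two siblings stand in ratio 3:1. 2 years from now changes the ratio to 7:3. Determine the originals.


Let A = 3k, B = 1k.
(3k + 2) / (1k + 2) = 7/3
Cross-multiply: 3(3k + 2) = 7(1k + 2)
9k + 6 = 7k + 14
9k - 7k = 14 - 6
2k = 8
k = 8/2 = 4
A = 3×4 = 12, B = 1×4 = 4
= A = 12, B = 4

A = 12, B = 4


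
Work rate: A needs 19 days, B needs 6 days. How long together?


Rate of A = 1/19 per day
Rate of B = 1/6 per day
Combined rate = 1/19 + 1/6 = 25/114 ≈ 0.2193 per day
Days = 1 / combined rate = 114/25
= 4.56 days

4.56 days


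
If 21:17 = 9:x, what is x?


Cross multiply: 21 × x = 17 × 9
21x = 153
x = 153 / 21
= 7.29

7.29


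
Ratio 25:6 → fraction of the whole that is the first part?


Total parts = 25 + 6 = 31
First part: 25/31 = 25/31
= 25/31

25/31


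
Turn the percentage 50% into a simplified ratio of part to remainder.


50% means 50 parts out of 100; remainder = 50
Part : remainder = 50:50
GCD = 50
= 1:1

1:1


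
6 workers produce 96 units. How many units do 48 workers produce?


Direct proportion: y/x = constant
k = 96/6 = 16.0000
y₂ = k × 48 = 96 × 48 / 6 = 4608/6
= 768.00

768.00


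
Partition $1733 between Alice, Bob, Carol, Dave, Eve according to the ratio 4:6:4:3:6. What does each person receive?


Total parts = 4 + 6 + 4 + 3 + 6 = 23
Alice: 1733 × 4/23 = 301.39
Bob: 1733 × 6/23 = 452.09
Carol: 1733 × 4/23 = 301.39
Dave: 1733 × 3/23 = 226.04
Eve: 1733 × 6/23 = 452.09
= Alice: $301.39, Bob: $452.09, Carol: $301.39, Dave: $226.04, Eve: $452.09

Alice: $301.39, Bob: $452.09, Carol: $301.39, Dave: $226.04, Eve: $452.09


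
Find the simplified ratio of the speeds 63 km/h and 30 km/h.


Ratio = 63:30
GCD = 3
Simplified = 21:10
Time ratio (same distance) = 10:21
Speed ratio = 21:10

21:10


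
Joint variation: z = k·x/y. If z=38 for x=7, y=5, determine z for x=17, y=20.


z = k·x/y
Solve for k using the known point: k = z·y/x = 38×5/7 = 190/7 ≈ 27.1429
Now evaluate at x=17, y=20:
z = k × 17 / 20 = (190 × 17) / (7 × 20) = 3230/140
≈ 23.0714

23.0714


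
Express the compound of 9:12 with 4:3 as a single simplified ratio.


Compound ratio = (9×4) : (12×3)
= 36:36
GCD = 36
= 1:1

1:1


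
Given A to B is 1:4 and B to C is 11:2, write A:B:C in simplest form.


Match B: multiply A:B by 11 → 11:44
Multiply B:C by 4 → 44:8
Combined: 11:44:8
GCD = 1
= 11:44:8

11:44:8


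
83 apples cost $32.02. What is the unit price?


Unit rate = total / quantity
= 32.02 / 83
= $0.39 per unit

$0.39 per unit


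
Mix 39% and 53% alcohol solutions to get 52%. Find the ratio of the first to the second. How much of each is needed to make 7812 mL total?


Let x parts of 39% mix with y parts of 53%.
39x + 53y = 52(x + y)
39x + 53y = 52x + 52y
x(39 - 52) = y(52 - 53)
x/y = (53 - 52)/(52 - 39) = 1/13
Simplify: 1:13
Total parts = 14; one part = 7812/14 = 558.00 mL
39% solution: 1×558.00 = 558.00 mL
53% solution: 13×558.00 = 7254.00 mL
= ratio 1:13; 558.00 mL and 7254.00 mL

ratio 1:13; 558.00 mL and 7254.00 mL


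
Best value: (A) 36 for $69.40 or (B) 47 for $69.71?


Deal A: $69.40/36 = $1.9278/unit
Deal B: $69.71/47 = $1.4832/unit
B is cheaper per unit
= Deal B

Deal B


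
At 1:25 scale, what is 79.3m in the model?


Model size = real / scale
= 79.3 / 25
= 3.1720 m

3.1720 m


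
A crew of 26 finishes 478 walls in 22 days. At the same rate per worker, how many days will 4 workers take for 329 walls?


Days ∝ work / workers, so d₂ = d₁ × (m₁/m₂) × (w₂/w₁)
Workers factor (inverse): 26/4 = 6.5000
Work factor (direct): 329/478 ≈ 0.6883
d₂ = 22 × 26/4 × 329/478 = (22 × 26 × 329) / (4 × 478) = 188188/1912
≈ 98.42 days

98.42 days


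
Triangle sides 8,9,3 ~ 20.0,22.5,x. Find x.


Scale factor = 20.0/8 = 2.5
Missing side = 3 × 2.5
= 7.5

7.5


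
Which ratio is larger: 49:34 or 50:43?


49/34 = 1.4412
50/43 = 1.1628
1.4412 > 1.1628, so 49:34 is greater
= 49:34

49:34


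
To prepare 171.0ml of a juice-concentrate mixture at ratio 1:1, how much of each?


Total parts = 1 + 1 = 2
juice: 171.0 × 1/2 = 85.5ml
concentrate: 171.0 × 1/2 = 85.5ml
= 85.5ml and 85.5ml

85.5ml and 85.5ml


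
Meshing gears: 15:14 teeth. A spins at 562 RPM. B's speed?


Gear ratio = 15:14 = 15:14
RPM_B = RPM_A × (teeth_A / teeth_B)
= 562 × (15/14)
= 602.1 RPM

602.1 RPM


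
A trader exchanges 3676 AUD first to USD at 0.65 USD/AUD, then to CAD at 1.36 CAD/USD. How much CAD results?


Step 1: 3676 AUD × 0.65 = 2389.40 USD
Step 2: 2389.40 USD × 1.36 = 3249.58 CAD
Implied rate AUD→CAD = 0.65 × 1.36 = 0.8840
= 3249.58 CAD

3249.58 CAD


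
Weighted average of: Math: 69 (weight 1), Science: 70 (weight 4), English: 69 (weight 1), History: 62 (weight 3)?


Numerator = 69×1 + 70×4 + 69×1 + 62×3
= 69 + 280 + 69 + 186
= 604
Total weight = 9
Weighted avg = 604/9
= 67.11

67.11


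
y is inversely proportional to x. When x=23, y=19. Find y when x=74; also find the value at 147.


Inverse proportion: x × y = constant
k = 23 × 19 = 437
At x=74: k/74 = 5.91
At x=147: k/147 = 2.97
= 5.91 and 2.97

5.91 and 2.97


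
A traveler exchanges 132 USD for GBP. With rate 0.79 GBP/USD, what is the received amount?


Amount × rate = 132 × 0.79
= 104.28 GBP

104.28 GBP


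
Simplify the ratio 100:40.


GCD(100, 40) = 20
100/20 : 40/20
= 5:2

5:2


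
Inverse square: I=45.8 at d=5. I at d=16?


I₁d₁² = I₂d₂²
I₂ = I₁ × (d₁/d₂)²
= 45.8 × (5/16)²
= 45.8 × 25/256
= 1145/256
≈ 4.4727

4.4727


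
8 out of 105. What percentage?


Percentage = (part / whole) × 100
= (8 / 105) × 100
≈ 7.62%

7.62%


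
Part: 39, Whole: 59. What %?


Percentage = (part / whole) × 100
= (39 / 59) × 100
≈ 66.10%

66.10%


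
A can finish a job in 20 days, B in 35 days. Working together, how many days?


Rate of A = 1/20 per day
Rate of B = 1/35 per day
Combined rate = 1/20 + 1/35 = 55/700 ≈ 0.0786 per day
Days = 1 / combined rate = 700/55
≈ 12.73 days

12.73 days


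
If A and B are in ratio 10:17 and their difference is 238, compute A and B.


Let A = 10k, B = 17k.
17k - 10k = 238
7k = 238 → k = 238/7 = 34
A = 10×34 = 340, B = 17×34 = 578
= A = 340, B = 578

A = 340, B = 578


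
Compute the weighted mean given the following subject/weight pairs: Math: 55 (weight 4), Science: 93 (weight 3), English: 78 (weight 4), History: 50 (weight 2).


Numerator = 55×4 + 93×3 + 78×4 + 50×2
= 220 + 279 + 312 + 100
= 911
Total weight = 13
Weighted avg = 911/13
= 70.08

70.08


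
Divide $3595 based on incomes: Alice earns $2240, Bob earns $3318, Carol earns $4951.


Total income = 2240 + 3318 + 4951 = $10509
Alice: $3595 × 2240/10509 = $766.28
Bob: $3595 × 3318/10509 = $1135.05
Carol: $3595 × 4951/10509 = $1693.68
= Alice: $766.28, Bob: $1135.05, Carol: $1693.68

Alice: $766.28, Bob: $1135.05, Carol: $1693.68


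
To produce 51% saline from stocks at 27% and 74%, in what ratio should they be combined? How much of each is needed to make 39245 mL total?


Let x parts of 27% mix with y parts of 74%.
27x + 74y = 51(x + y)
27x + 74y = 51x + 51y
x(27 - 51) = y(51 - 74)
x/y = (74 - 51)/(51 - 27) = 23/24
Simplify: 23:24
Total parts = 47; one part = 39245/47 = 835.00 mL
27% solution: 23×835.00 = 19205.00 mL
74% solution: 24×835.00 = 20040.00 mL
= ratio 23:24; 19205.00 mL and 20040.00 mL

ratio 23:24; 19205.00 mL and 20040.00 mL


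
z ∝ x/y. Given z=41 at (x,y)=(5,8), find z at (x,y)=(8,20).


z = k·x/y
Solve for k using the known point: k = z·y/x = 41×8/5 = 328/5 = 65.6000
Now evaluate at x=8, y=20:
z = k × 8 / 20 = (328 × 8) / (5 × 20) = 2624/100
= 26.2400

26.2400


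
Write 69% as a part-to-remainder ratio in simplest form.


69% means 69 parts out of 100; remainder = 31
Part : remainder = 69:31
GCD = 1
= 69:31

69:31


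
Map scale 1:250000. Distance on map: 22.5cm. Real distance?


Real distance = map distance × scale
= 22.5cm × 250000
= 5625000 cm = 56250.0 m
= 56.250 km

56.250 km


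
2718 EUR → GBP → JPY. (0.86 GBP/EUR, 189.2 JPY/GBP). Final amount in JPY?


Step 1: 2718 EUR × 0.86 = 2337.48 GBP
Step 2: 2337.48 GBP × 189.2 = 442251.22 JPY
Implied rate EUR→JPY = 0.86 × 189.2 = 162.7120
= 442251.22 JPY

442251.22 JPY


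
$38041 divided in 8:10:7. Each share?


Total parts = 8 + 10 + 7 = 25
Part 1: 38041 × 8/25 = 12173.12
Part 2: 38041 × 10/25 = 15216.40
Part 3: 38041 × 7/25 = 10651.48
= Part 1: $12173.12, Part 2: $15216.40, Part 3: $10651.48

Part 1: $12173.12, Part 2: $15216.40, Part 3: $10651.48


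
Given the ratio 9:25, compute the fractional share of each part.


Total parts = 9 + 25 = 34
First part: 9/34 = 9/34
Second part: 25/34 = 25/34
= 9/34 and 25/34

9/34 and 25/34


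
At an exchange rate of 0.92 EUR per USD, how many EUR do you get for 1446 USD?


Amount × rate = 1446 × 0.92
= 1330.32 EUR

1330.32 EUR


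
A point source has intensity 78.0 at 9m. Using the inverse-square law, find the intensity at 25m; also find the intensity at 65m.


I₁d₁² = I₂d₂²
I at 25m = 78.0 × (9/25)² = 78.0 × 81/625 = 6318/625 = 10.1088
I at 65m = 78.0 × (9/65)² = 78.0 × 81/4225 = 6318/4225 ≈ 1.4954
= 10.1088 and 1.4954

10.1088 and 1.4954


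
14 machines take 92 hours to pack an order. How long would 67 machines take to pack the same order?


Inverse proportion: x × y = constant
k = 14 × 92 = 1288
y₂ = k / 67 = 1288 / 67
= 19.22

19.22


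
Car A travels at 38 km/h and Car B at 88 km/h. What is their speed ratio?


Ratio = 38:88
GCD = 2
Simplified = 19:44
Time ratio (same distance) = 44:19
Speed ratio = 19:44

19:44


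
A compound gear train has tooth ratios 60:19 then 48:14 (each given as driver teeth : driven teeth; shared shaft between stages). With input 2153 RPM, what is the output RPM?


Stage 1: RPM_B = RPM_A × t_A/t_B = 2153 × 60/19 = 129180/19 ≈ 6798.95
B and C share a shaft → RPM_C = RPM_B
Stage 2: RPM_D = RPM_C × t_C/t_D = RPM_A × (t_A×t_C)/(t_B×t_D)
Overall ratio = (60×48)/(19×14) = 2880/266
RPM_D = 2153 × 2880/266 = 6200640/266
≈ 23310.68 RPM

23310.68 RPM


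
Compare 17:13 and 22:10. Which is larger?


17/13 = 1.3077
22/10 = 2.2000
1.3077 < 2.2000, so 17:13 is less
= 22:10

22:10


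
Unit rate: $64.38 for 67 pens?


Unit rate = total / quantity
= 64.38 / 67
= $0.96 per unit

$0.96 per unit


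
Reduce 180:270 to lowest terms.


GCD(180, 270) = 90
180/90 : 270/90
= 2:3

2:3


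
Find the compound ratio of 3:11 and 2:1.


Compound ratio = (3×2) : (11×1)
= 6:11
GCD = 1
= 6:11

6:11


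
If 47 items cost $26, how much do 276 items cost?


Direct proportion: y/x = constant
k = 26/47 ≈ 0.5532
y₂ = k × 276 = 26 × 276 / 47 = 7176/47
≈ 152.68

152.68


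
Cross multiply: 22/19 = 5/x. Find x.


Cross multiply: 22 × x = 19 × 5
22x = 95
x = 95 / 22
= 4.32

4.32


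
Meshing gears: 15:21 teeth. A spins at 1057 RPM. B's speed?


Gear ratio = 15:21 = 5:7
RPM_B = RPM_A × (teeth_A / teeth_B)
= 1057 × (15/21)
= 755.0 RPM

755.0 RPM


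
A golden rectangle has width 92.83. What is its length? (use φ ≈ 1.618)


φ = (1 + √5) / 2 ≈ 1.618
Length = width × φ = 92.83 × 1.618 = 150.19894
≈ 150.20

150.20


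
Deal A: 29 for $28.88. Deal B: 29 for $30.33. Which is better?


Deal A: $28.88/29 = $0.9959/unit
Deal B: $30.33/29 = $1.0459/unit
A is cheaper per unit
= Deal A

Deal A


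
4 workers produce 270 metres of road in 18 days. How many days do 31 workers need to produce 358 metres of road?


Days ∝ work / workers, so d₂ = d₁ × (m₁/m₂) × (w₂/w₁)
Workers factor (inverse): 4/31 ≈ 0.1290
Work factor (direct): 358/270 ≈ 1.3259
d₂ = 18 × 4/31 × 358/270 = (18 × 4 × 358) / (31 × 270) = 25776/8370
≈ 3.08 days

3.08 days


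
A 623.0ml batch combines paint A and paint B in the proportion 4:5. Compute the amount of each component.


Total parts = 4 + 5 = 9
paint A: 623.0 × 4/9 = 276.9ml
paint B: 623.0 × 5/9 = 346.1ml
= 276.9ml and 346.1ml

276.9ml and 346.1ml


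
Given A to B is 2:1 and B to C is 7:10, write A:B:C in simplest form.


Match B: multiply A:B by 7 → 14:7
Multiply B:C by 1 → 7:10
Combined: 14:7:10
GCD = 1
= 14:7:10

14:7:10


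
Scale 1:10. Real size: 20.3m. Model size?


Model size = real / scale
= 20.3 / 10
= 2.0300 m

2.0300 m


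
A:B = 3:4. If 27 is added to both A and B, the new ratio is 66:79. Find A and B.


Let A = 3k, B = 4k.
(3k + 27) / (4k + 27) = 66/79
Cross-multiply: 79(3k + 27) = 66(4k + 27)
237k + 2133 = 264k + 1782
237k - 264k = 1782 - 2133
-27k = -351
k = -351/-27 = 13
A = 3×13 = 39, B = 4×13 = 52
= A = 39, B = 52

A = 39, B = 52


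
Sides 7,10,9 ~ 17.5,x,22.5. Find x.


Scale factor = 17.5/7 = 2.5
Missing side = 10 × 2.5
= 25.0

25.0


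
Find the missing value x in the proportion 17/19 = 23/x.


Cross multiply: 17 × x = 19 × 23
17x = 437
x = 437 / 17
= 25.71

25.71


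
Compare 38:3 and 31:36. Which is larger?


38/3 = 12.6667
31/36 = 0.8611
12.6667 > 0.8611, so 38:3 is greater
= 38:3

38:3


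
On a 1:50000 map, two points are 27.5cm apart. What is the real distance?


Real distance = map distance × scale
= 27.5cm × 50000
= 1375000 cm = 13750.0 m
= 13.750 km

13.750 km


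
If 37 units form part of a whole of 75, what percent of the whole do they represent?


Percentage = (part / whole) × 100
= (37 / 75) × 100
≈ 49.33%

49.33%


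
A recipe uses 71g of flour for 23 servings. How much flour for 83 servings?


Direct proportion: y/x = constant
k = 71/23 ≈ 3.0870
y₂ = k × 83 = 71 × 83 / 23 = 5893/23
≈ 256.22

256.22


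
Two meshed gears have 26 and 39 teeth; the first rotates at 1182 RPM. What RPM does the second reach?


Gear ratio = 26:39 = 2:3
RPM_B = RPM_A × (teeth_A / teeth_B)
= 1182 × (26/39)
= 788.0 RPM

788.0 RPM


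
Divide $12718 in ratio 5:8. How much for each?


Total parts = 5 + 8 = 13
Part 1: 12718 × 5/13 = 4891.54
Part 2: 12718 × 8/13 = 7826.46
= Part 1: $4891.54, Part 2: $7826.46

Part 1: $4891.54, Part 2: $7826.46


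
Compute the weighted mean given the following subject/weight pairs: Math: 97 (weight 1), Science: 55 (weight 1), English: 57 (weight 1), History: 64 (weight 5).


Numerator = 97×1 + 55×1 + 57×1 + 64×5
= 97 + 55 + 57 + 320
= 529
Total weight = 8
Weighted avg = 529/8
= 66.13

66.13


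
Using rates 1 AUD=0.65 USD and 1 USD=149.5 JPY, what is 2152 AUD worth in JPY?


Step 1: 2152 AUD × 0.65 = 1398.80 USD
Step 2: 1398.80 USD × 149.5 = 209120.60 JPY
Implied rate AUD→JPY = 0.65 × 149.5 = 97.1750
= 209120.60 JPY

209120.60 JPY


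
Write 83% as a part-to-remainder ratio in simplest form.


83% means 83 parts out of 100; remainder = 17
Part : remainder = 83:17
GCD = 1
= 83:17

83:17


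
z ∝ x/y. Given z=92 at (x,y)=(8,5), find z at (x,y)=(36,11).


z = k·x/y
Solve for k using the known point: k = z·y/x = 92×5/8 = 460/8 = 57.5000
Now evaluate at x=36, y=11:
z = k × 36 / 11 = (460 × 36) / (8 × 11) = 16560/88
≈ 188.1818

188.1818


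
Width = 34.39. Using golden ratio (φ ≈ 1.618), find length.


φ = (1 + √5) / 2 ≈ 1.618
Length = width × φ = 34.39 × 1.618 = 55.64302
≈ 55.64

55.64


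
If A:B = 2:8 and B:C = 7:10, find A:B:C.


Match B: multiply A:B by 7 → 14:56
Multiply B:C by 8 → 56:80
Combined: 14:56:80
GCD = 2
= 7:28:40

7:28:40


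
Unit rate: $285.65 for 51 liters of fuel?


Unit rate = total / quantity
= 285.65 / 51
= $5.60 per unit

$5.60 per unit


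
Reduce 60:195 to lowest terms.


GCD(60, 195) = 15
60/15 : 195/15
= 4:13

4:13


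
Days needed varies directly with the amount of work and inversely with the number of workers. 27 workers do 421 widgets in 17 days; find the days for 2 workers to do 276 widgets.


Days ∝ work / workers, so d₂ = d₁ × (m₁/m₂) × (w₂/w₁)
Workers factor (inverse): 27/2 = 13.5000
Work factor (direct): 276/421 ≈ 0.6556
d₂ = 17 × 27/2 × 276/421 = (17 × 27 × 276) / (2 × 421) = 126684/842
≈ 150.46 days

150.46 days


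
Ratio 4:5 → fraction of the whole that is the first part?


Total parts = 4 + 5 = 9
First part: 4/9 = 4/9
= 4/9

4/9


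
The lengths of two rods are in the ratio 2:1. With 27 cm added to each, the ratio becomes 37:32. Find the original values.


Let A = 2k, B = 1k.
(2k + 27) / (1k + 27) = 37/32
Cross-multiply: 32(2k + 27) = 37(1k + 27)
64k + 864 = 37k + 999
64k - 37k = 999 - 864
27k = 135
k = 135/27 = 5
A = 2×5 = 10, B = 1×5 = 5
= A = 10, B = 5

A = 10, B = 5


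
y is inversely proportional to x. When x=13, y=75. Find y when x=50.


Inverse proportion: x × y = constant
k = 13 × 75 = 975
y₂ = k / 50 = 975 / 50
= 19.50

19.50


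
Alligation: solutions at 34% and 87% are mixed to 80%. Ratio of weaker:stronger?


Let x parts of 34% mix with y parts of 87%.
34x + 87y = 80(x + y)
34x + 87y = 80x + 80y
x(34 - 80) = y(80 - 87)
x/y = (87 - 80)/(80 - 34) = 7/46
Simplify: 7:46
= 7:46

7:46


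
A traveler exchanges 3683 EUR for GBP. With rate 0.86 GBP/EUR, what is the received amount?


Amount × rate = 3683 × 0.86
= 3167.38 GBP

3167.38 GBP


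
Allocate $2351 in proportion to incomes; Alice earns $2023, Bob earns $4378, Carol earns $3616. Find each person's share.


Total income = 2023 + 4378 + 3616 = $10017
Alice: $2351 × 2023/10017 = $474.80
Bob: $2351 × 4378/10017 = $1027.52
Carol: $2351 × 3616/10017 = $848.68
= Alice: $474.80, Bob: $1027.52, Carol: $848.68

Alice: $474.80, Bob: $1027.52, Carol: $848.68


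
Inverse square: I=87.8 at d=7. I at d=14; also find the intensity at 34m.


I₁d₁² = I₂d₂²
I at 14m = 87.8 × (7/14)² = 87.8 × 49/196 = 4302.2/196 = 21.9500
I at 34m = 87.8 × (7/34)² = 87.8 × 49/1156 = 4302.2/1156 ≈ 3.7216
= 21.9500 and 3.7216

21.9500 and 3.7216


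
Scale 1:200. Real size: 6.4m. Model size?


Model size = real / scale
= 6.4 / 200
= 0.0320 m

0.0320 m


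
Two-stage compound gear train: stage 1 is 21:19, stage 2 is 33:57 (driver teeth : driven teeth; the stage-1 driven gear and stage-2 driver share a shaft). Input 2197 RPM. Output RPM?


Stage 1: RPM_B = RPM_A × t_A/t_B = 2197 × 21/19 = 46137/19 ≈ 2428.26
B and C share a shaft → RPM_C = RPM_B
Stage 2: RPM_D = RPM_C × t_C/t_D = RPM_A × (t_A×t_C)/(t_B×t_D)
Overall ratio = (21×33)/(19×57) = 693/1083
RPM_D = 2197 × 693/1083 = 1522521/1083
≈ 1405.84 RPM

1405.84 RPM


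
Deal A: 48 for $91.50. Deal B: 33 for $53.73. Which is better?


Deal A: $91.50/48 = $1.9063/unit
Deal B: $53.73/33 = $1.6282/unit
B is cheaper per unit
= Deal B

Deal B


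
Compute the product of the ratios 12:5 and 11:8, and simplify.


Compound ratio = (12×11) : (5×8)
= 132:40
GCD = 4
= 33:10

33:10


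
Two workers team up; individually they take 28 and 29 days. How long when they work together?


Rate of A = 1/28 per day
Rate of B = 1/29 per day
Combined rate = 1/28 + 1/29 = 57/812 ≈ 0.0702 per day
Days = 1 / combined rate = 812/57
≈ 14.25 days

14.25 days


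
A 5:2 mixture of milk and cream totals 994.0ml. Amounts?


Total parts = 5 + 2 = 7
milk: 994.0 × 5/7 = 710.0ml
cream: 994.0 × 2/7 = 284.0ml
= 710.0ml and 284.0ml

710.0ml and 284.0ml


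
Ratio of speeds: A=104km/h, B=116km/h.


Ratio = 104:116
GCD = 4
Simplified = 26:29
Time ratio (same distance) = 29:26
Speed ratio = 26:29

26:29


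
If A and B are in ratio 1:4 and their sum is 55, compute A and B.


Let A = 1k, B = 4k.
1k + 4k = 55
5k = 55 → k = 55/5 = 11
A = 1×11 = 11, B = 4×11 = 44
= A = 11, B = 44

A = 11, B = 44


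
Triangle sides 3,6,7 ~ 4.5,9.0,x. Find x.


Scale factor = 4.5/3 = 1.5
Missing side = 7 × 1.5
= 10.5

10.5


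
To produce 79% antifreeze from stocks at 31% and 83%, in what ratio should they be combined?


Let x parts of 31% mix with y parts of 83%.
31x + 83y = 79(x + y)
31x + 83y = 79x + 79y
x(31 - 79) = y(79 - 83)
x/y = (83 - 79)/(79 - 31) = 4/48
Simplify: 1:12
= 1:12

1:12


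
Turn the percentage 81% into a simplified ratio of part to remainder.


81% means 81 parts out of 100; remainder = 19
Part : remainder = 81:19
GCD = 1
= 81:19

81:19


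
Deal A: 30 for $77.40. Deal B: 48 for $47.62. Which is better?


Deal A: $77.40/30 = $2.5800/unit
Deal B: $47.62/48 = $0.9921/unit
B is cheaper per unit
= Deal B

Deal B


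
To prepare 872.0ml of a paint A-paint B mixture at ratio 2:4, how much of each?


Total parts = 2 + 4 = 6
paint A: 872.0 × 2/6 = 290.7ml
paint B: 872.0 × 4/6 = 581.3ml
= 290.7ml and 581.3ml

290.7ml and 581.3ml
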